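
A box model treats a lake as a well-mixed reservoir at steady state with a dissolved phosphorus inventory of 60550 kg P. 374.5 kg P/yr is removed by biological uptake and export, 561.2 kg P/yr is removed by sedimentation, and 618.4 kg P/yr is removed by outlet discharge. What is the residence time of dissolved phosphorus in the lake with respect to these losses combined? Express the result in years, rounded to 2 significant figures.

Total removal = 374.5 + 561.2 + 618.4 = 1554.1 kg P/yr.
τ = M / ΣF_out = 60550 / 1554.1 = 38.96 yr.

39 yr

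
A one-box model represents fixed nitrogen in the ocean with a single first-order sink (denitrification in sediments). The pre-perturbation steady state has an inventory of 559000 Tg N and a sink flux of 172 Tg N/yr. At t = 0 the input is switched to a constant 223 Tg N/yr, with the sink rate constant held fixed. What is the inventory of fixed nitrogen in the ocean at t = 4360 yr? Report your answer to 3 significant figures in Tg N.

681000 Tg N

The sink rate constant is k = F₀/M₀ = 172/559000 = 0.0003077 yr⁻¹.
Solving dM/dt = F₁ − kM with M(0) = M₀ gives M(t) = F₁/k + (M₀ − F₁/k)·e^(−kt).
F₁/k = 223/0.0003077 = 724750 Tg N; kt = 0.0003077 × 4360 = 1.342, e^(−kt) = 0.2614.
M(4360) = 724750 + (559000 − 724750) × 0.2614 = 724750 − 43330 = 681420 Tg N.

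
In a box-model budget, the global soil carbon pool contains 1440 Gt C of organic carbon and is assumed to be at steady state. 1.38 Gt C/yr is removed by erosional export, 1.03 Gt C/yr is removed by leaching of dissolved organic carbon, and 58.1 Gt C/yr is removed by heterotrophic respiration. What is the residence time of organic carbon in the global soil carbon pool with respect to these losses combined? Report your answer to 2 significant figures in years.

24 yr

Total removal = 1.380 + 1.030 + 58.10 = 60.510 Gt C/yr.
τ = M / ΣF_out = 1440 / 60.510 = 23.80 yr.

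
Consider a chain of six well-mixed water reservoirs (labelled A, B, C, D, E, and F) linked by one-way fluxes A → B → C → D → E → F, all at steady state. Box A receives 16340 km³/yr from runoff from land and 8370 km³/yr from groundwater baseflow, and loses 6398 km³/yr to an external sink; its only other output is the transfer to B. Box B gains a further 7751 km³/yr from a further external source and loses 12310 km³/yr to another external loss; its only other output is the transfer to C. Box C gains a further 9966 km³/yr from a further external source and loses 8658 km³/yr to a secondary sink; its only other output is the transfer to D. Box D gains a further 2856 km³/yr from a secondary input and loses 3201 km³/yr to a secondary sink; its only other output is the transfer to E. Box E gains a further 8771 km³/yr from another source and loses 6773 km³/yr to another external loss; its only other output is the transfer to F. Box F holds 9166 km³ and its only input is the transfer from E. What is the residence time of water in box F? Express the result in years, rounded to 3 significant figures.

0.548 yr

Box A: F(A→B) = (16340 + 8370) − 6398 = 18312 km³/yr.
Box B: F(B→C) = (18312 + 7751) − 12310 = 13753 km³/yr.
Box C: F(C→D) = (13753 + 9966) − 8658 = 15061 km³/yr.
Box D: F(D→E) = (15061 + 2856) − 3201 = 14716 km³/yr.
Box E: F(E→F) = (14716 + 8771) − 6773 = 16714 km³/yr.
Box F throughput = its input = 16714 km³/yr; τ = 9166 / 16714 = 0.5484 yr.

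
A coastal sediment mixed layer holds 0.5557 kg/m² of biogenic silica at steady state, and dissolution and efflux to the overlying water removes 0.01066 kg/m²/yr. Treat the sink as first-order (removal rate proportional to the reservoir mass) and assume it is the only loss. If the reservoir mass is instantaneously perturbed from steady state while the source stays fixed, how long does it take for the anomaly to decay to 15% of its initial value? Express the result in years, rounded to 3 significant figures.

For a linear reservoir the anomaly decays as exp(−t/τ) with τ = M/F = 0.5557/0.01066 = 52.13 yr.
exp(−t/τ) = 0.15 ⇒ t = −τ ln(0.15) = 52.13 × 1.897 = 98.90 yr.

98.9 yr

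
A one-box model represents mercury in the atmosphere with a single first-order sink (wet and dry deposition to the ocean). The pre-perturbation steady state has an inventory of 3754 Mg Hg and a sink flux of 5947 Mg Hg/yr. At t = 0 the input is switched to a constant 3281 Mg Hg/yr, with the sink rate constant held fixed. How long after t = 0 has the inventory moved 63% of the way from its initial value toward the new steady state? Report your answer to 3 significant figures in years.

τ = M₀/F₀ = 3754/5947 = 0.6312 yr.
The remaining gap fraction is e^(−t/τ); 63% covered ⇒ e^(−t/τ) = 0.370.
t = −τ ln(0.370) = 0.6312 × 0.9943 = 0.6276 yr.

0.628 yr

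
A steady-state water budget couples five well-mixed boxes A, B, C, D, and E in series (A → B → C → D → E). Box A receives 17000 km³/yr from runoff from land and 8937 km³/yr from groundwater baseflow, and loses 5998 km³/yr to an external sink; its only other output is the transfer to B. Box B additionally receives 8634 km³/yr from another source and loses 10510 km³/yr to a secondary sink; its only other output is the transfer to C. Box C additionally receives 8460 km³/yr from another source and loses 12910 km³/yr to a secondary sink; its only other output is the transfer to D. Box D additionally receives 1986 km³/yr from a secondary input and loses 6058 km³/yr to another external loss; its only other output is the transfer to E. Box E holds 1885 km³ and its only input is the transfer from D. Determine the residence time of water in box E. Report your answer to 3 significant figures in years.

0.198 yr

Box A: F(A→B) = (17000 + 8937) − 5998 = 19939 km³/yr.
Box B: F(B→C) = (19939 + 8634) − 10510 = 18063 km³/yr.
Box C: F(C→D) = (18063 + 8460) − 12910 = 13613 km³/yr.
Box D: F(D→E) = (13613 + 1986) − 6058 = 9541.0 km³/yr.
Box E throughput = its input = 9541.0 km³/yr; τ = 1885 / 9541.0 = 0.1976 yr.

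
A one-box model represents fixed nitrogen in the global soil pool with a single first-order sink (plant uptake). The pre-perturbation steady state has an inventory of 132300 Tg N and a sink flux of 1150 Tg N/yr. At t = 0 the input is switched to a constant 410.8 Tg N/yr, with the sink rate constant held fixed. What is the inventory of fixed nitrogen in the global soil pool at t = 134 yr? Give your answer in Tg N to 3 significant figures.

73800 Tg N

Residence time τ = M₀/F₀ = 115.0 yr. The eventual steady state is M_∞ = M₀·(F₁/F₀) = 132300 × 410.8/1150 = 47260 Tg N.
The anomaly ΔM(t) = M(t) − M_∞ decays as ΔM₀·e^(−t/τ) with ΔM₀ = 132300 − 47260 = 85040 Tg N.
At t = 134 yr, e^(−t/τ) = e^(−1.165) = 0.3120, so ΔM = 26530 Tg N and M = 47260 + 26530 = 73792 Tg N.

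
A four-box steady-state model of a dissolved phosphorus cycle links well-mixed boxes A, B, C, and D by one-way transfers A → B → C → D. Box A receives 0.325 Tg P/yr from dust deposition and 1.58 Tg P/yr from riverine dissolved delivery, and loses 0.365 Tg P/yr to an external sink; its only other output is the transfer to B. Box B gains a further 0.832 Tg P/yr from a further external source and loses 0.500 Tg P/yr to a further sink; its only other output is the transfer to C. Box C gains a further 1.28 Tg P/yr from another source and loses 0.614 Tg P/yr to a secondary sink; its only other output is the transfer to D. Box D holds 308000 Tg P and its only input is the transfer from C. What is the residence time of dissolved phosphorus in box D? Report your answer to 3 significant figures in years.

Box A: F(A→B) = (0.325 + 1.58) − 0.365 = 1.5400 Tg P/yr.
Box B: F(B→C) = (1.5400 + 0.832) − 0.500 = 1.8720 Tg P/yr.
Box C: F(C→D) = (1.8720 + 1.28) − 0.614 = 2.5380 Tg P/yr.
Box D throughput = its input = 2.5380 Tg P/yr; τ = 308000 / 2.5380 = 121400 yr.

121000 yr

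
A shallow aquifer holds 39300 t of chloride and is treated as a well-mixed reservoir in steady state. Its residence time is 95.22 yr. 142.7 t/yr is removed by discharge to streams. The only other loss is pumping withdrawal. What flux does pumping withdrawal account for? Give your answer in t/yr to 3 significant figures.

Total removal F = M/τ = 39300 / 95.22 = 412.7 t/yr.
Pumping withdrawal = F − (142.7) = 412.7 − 142.7 = 270.0 t/yr.

270 t/yr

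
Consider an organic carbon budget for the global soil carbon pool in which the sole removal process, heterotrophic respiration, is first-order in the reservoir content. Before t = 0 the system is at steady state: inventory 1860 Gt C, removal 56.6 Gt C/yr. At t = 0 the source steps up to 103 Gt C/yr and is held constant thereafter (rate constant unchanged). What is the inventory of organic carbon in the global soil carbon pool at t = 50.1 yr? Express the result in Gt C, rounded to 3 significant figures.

3050 Gt C

Residence time τ = M₀/F₀ = 32.86 yr. The eventual steady state is M_∞ = M₀·(F₁/F₀) = 1860 × 103/56.6 = 3384.8 Gt C.
The anomaly ΔM(t) = M(t) − M_∞ decays as ΔM₀·e^(−t/τ) with ΔM₀ = 1860 − 3384.8 = −1525 Gt C.
At t = 50.1 yr, e^(−t/τ) = e^(−1.525) = 0.2177, so ΔM = −332.0 Gt C and M = 3384.8 − 332.0 = 3052.8 Gt C.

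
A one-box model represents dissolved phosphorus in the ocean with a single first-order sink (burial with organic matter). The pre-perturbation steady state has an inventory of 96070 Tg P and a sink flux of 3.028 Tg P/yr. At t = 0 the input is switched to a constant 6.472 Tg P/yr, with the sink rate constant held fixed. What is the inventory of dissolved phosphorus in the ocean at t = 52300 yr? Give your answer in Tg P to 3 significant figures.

τ = M₀/F₀ = 96070/3.028 = 31730 yr; rate constant k = 1/τ.
New steady state M_∞ = F₁/k = F₁·τ = 6.472 × 31730 = 205340 Tg P.
M(t) = M_∞ + (M₀ − M_∞)·e^(−t/τ); t/τ = 52300/31730 = 1.648, so e^(−t/τ) = 0.1924.
M(t) = 205340 − 109300 × 0.1924 = 184320 Tg P.

184000 Tg P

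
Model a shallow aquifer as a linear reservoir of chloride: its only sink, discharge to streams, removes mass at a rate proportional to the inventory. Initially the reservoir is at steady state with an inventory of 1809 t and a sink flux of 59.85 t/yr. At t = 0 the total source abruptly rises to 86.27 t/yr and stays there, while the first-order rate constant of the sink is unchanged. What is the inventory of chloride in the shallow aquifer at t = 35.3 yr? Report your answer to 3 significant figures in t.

2360 t

Residence time τ = M₀/F₀ = 30.23 yr. The eventual steady state is M_∞ = M₀·(F₁/F₀) = 1809 × 86.27/59.85 = 2607.6 t.
The anomaly ΔM(t) = M(t) − M_∞ decays as ΔM₀·e^(−t/τ) with ΔM₀ = 1809 − 2607.6 = −798.6 t.
At t = 35.3 yr, e^(−t/τ) = e^(−1.168) = 0.3110, so ΔM = −248.4 t and M = 2607.6 − 248.4 = 2359.2 t.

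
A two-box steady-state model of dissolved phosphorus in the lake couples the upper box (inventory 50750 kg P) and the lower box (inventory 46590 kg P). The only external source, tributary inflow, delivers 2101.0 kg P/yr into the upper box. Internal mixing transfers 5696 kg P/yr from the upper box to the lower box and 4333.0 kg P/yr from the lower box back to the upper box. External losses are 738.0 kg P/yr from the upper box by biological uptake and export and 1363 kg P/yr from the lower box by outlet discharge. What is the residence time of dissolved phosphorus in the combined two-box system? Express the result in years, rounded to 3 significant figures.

46.3 yr

Treat the two boxes together as one reservoir: the mixing fluxes between them are internal recycling, so τ = ΣM / Σ(external losses).
M_total = 50750 + 46590 = 97340 kg P.
ΣF_external_out = 738.0 + 1363 = 2101.0 kg P/yr.
τ = M_total / ΣF_ext = 97340 / 2101.0 = 46.33 yr.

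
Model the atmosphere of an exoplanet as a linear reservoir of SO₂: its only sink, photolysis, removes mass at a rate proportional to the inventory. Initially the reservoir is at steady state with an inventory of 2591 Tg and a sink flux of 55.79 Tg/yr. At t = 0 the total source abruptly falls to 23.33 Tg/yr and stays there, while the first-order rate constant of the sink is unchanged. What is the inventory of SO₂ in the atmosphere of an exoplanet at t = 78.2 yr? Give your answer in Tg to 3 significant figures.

1360 Tg

Residence time τ = M₀/F₀ = 46.44 yr. The eventual steady state is M_∞ = M₀·(F₁/F₀) = 2591 × 23.33/55.79 = 1083.5 Tg.
The anomaly ΔM(t) = M(t) − M_∞ decays as ΔM₀·e^(−t/τ) with ΔM₀ = 2591 − 1083.5 = 1508 Tg.
At t = 78.2 yr, e^(−t/τ) = e^(−1.684) = 0.1857, so ΔM = 279.9 Tg and M = 1083.5 + 279.9 = 1363.4 Tg.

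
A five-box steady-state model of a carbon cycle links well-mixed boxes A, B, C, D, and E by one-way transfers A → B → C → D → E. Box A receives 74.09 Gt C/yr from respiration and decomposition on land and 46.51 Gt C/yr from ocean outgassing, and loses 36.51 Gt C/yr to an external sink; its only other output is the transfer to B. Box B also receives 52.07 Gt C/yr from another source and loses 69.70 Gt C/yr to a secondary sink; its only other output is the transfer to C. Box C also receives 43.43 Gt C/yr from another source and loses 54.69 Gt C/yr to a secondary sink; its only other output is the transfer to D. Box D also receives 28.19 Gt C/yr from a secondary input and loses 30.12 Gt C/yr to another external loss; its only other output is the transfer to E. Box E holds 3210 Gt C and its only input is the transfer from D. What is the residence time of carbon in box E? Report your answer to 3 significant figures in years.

Box A: F(A→B) = (74.09 + 46.51) − 36.51 = 84.090 Gt C/yr.
Box B: F(B→C) = (84.090 + 52.07) − 69.70 = 66.460 Gt C/yr.
Box C: F(C→D) = (66.460 + 43.43) − 54.69 = 55.200 Gt C/yr.
Box D: F(D→E) = (55.200 + 28.19) − 30.12 = 53.270 Gt C/yr.
Box E throughput = its input = 53.270 Gt C/yr; τ = 3210 / 53.270 = 60.26 yr.

60.3 yr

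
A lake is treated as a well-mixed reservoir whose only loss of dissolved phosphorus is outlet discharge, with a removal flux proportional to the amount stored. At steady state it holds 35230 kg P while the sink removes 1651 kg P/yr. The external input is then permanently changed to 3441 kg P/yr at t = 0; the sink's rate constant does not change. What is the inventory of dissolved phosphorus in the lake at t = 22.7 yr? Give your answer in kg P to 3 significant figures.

60200 kg P

τ = M₀/F₀ = 35230/1651 = 21.34 yr; rate constant k = 1/τ.
New steady state M_∞ = F₁/k = F₁·τ = 3441 × 21.34 = 73426 kg P.
M(t) = M_∞ + (M₀ − M_∞)·e^(−t/τ); t/τ = 22.7/21.34 = 1.064, so e^(−t/τ) = 0.3451.
M(t) = 73426 − 38200 × 0.3451 = 60243 kg P.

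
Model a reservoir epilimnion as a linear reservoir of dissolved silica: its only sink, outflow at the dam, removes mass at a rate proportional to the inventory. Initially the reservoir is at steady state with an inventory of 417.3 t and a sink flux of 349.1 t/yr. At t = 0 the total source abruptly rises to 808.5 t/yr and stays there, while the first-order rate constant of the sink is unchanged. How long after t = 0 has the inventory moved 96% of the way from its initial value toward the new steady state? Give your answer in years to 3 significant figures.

τ = M₀/F₀ = 417.3/349.1 = 1.195 yr.
The remaining gap fraction is e^(−t/τ); 96% covered ⇒ e^(−t/τ) = 0.0400.
t = −τ ln(0.0400) = 1.195 × 3.219 = 3.848 yr.

3.85 yr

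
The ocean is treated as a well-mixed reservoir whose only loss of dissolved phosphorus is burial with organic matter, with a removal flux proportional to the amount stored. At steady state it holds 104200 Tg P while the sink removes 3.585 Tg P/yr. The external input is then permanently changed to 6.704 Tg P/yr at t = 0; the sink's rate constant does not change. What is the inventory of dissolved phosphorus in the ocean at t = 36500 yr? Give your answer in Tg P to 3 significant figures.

Residence time τ = M₀/F₀ = 29070 yr. The eventual steady state is M_∞ = M₀·(F₁/F₀) = 104200 × 6.704/3.585 = 194860 Tg P.
The anomaly ΔM(t) = M(t) − M_∞ decays as ΔM₀·e^(−t/τ) with ΔM₀ = 104200 − 194860 = −90660 Tg P.
At t = 36500 yr, e^(−t/τ) = e^(−1.256) = 0.2849, so ΔM = −25820 Tg P and M = 194860 − 25820 = 169030 Tg P.

169000 Tg P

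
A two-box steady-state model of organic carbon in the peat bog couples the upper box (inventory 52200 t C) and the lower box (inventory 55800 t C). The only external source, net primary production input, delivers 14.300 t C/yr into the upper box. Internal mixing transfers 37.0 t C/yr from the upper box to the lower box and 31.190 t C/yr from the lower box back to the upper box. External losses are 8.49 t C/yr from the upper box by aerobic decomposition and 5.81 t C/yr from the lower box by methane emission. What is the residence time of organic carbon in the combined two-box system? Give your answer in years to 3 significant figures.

Treat the two boxes together as one reservoir: the mixing fluxes between them are internal recycling, so τ = ΣM / Σ(external losses).
M_total = 52200 + 55800 = 108000 t C.
ΣF_external_out = 8.49 + 5.81 = 14.300 t C/yr.
τ = M_total / ΣF_ext = 108000 / 14.300 = 7552 yr.

7550 yr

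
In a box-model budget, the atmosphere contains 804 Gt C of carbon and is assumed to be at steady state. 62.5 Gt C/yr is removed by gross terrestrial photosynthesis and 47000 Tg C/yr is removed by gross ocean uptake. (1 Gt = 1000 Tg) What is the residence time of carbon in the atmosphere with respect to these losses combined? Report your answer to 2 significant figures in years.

Convert the gross ocean uptake flux: 47000 Tg C/yr = 47.00 Gt C/yr.
Total removal = 62.50 + 47.00 = 109.50 Gt C/yr.
τ = M / ΣF_out = 804 / 109.50 = 7.342 yr.

7.3 yr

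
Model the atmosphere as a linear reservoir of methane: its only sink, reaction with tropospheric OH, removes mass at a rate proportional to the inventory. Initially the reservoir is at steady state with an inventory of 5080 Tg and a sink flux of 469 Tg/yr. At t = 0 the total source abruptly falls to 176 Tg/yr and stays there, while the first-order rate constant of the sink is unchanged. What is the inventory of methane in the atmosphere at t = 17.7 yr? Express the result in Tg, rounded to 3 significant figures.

The sink rate constant is k = F₀/M₀ = 469/5080 = 0.09232 yr⁻¹.
Solving dM/dt = F₁ − kM with M(0) = M₀ gives M(t) = F₁/k + (M₀ − F₁/k)·e^(−kt).
F₁/k = 176/0.09232 = 1906.4 Tg; kt = 0.09232 × 17.7 = 1.634, e^(−kt) = 0.1951.
M(17.7) = 1906.4 + (5080 − 1906.4) × 0.1951 = 1906.4 + 619.3 = 2525.6 Tg.

2530 Tg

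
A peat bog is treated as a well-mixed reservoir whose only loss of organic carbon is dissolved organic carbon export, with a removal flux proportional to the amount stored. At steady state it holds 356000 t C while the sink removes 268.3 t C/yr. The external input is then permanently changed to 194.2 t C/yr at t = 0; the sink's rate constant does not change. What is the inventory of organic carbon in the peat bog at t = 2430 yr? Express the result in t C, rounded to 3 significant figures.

273000 t C

The sink rate constant is k = F₀/M₀ = 268.3/356000 = 0.0007537 yr⁻¹.
Solving dM/dt = F₁ − kM with M(0) = M₀ gives M(t) = F₁/k + (M₀ − F₁/k)·e^(−kt).
F₁/k = 194.2/0.0007537 = 257680 t C; kt = 0.0007537 × 2430 = 1.831, e^(−kt) = 0.1602.
M(2430) = 257680 + (356000 − 257680) × 0.1602 = 257680 + 15750 = 273430 t C.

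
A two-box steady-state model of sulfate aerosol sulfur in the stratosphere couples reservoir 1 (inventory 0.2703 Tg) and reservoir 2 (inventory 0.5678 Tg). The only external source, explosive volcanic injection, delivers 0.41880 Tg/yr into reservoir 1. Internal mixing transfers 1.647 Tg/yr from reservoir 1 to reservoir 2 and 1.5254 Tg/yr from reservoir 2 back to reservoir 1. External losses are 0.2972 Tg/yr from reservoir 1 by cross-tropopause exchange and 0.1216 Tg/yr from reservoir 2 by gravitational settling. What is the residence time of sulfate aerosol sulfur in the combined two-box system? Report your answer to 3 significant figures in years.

2.00 yr

Residence time in the combined system uses the total inventory and the total *external* removal — internal exchanges between the two boxes cancel.
M_total = 0.2703 + 0.5678 = 0.83810 Tg.
ΣF_external_out = 0.2972 + 0.1216 = 0.41880 Tg/yr.
τ = M_total / ΣF_ext = 0.83810 / 0.41880 = 2.001 yr.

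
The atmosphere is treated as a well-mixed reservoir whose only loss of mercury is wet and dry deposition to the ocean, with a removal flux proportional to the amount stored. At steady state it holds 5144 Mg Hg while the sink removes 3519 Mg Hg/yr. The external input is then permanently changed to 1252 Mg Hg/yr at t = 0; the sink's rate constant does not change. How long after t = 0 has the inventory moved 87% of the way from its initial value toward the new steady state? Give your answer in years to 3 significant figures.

τ = M₀/F₀ = 5144/3519 = 1.462 yr.
The remaining gap fraction is e^(−t/τ); 87% covered ⇒ e^(−t/τ) = 0.130.
t = −τ ln(0.130) = 1.462 × 2.040 = 2.982 yr.

2.98 yr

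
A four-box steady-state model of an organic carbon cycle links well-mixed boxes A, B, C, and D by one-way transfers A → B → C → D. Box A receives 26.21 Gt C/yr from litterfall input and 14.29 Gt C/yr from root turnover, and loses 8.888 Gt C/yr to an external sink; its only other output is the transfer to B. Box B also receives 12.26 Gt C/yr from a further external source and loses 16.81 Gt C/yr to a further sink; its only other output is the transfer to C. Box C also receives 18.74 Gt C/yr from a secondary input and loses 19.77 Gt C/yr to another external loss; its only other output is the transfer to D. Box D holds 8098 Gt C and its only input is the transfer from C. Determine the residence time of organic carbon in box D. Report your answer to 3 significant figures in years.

311 yr

Box A: F(A→B) = (26.21 + 14.29) − 8.888 = 31.612 Gt C/yr.
Box B: F(B→C) = (31.612 + 12.26) − 16.81 = 27.062 Gt C/yr.
Box C: F(C→D) = (27.062 + 18.74) − 19.77 = 26.032 Gt C/yr.
Box D throughput = its input = 26.032 Gt C/yr; τ = 8098 / 26.032 = 311.1 yr.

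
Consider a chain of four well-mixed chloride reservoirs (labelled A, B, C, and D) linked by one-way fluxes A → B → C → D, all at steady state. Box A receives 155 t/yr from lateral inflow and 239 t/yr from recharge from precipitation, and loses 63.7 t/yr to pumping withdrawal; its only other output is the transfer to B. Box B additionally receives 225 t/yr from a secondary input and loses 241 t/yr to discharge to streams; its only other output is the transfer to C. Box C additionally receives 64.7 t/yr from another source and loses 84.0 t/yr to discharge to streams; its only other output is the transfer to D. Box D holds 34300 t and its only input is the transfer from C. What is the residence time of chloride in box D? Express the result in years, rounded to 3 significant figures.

116 yr

Box A: F(A→B) = (155 + 239) − 63.7 = 330.30 t/yr.
Box B: F(B→C) = (330.30 + 225) − 241 = 314.30 t/yr.
Box C: F(C→D) = (314.30 + 64.7) − 84.0 = 295.00 t/yr.
Box D throughput = its input = 295.00 t/yr; τ = 34300 / 295.00 = 116.3 yr.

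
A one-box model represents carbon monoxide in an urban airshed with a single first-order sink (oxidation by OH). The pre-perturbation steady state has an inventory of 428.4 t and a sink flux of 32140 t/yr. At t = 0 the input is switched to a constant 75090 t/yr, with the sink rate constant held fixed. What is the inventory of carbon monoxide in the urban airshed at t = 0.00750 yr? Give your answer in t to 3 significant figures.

τ = M₀/F₀ = 428.4/32140 = 0.01333 yr; rate constant k = 1/τ.
New steady state M_∞ = F₁/k = F₁·τ = 75090 × 0.01333 = 1000.9 t.
M(t) = M_∞ + (M₀ − M_∞)·e^(−t/τ); t/τ = 0.00750/0.01333 = 0.5627, so e^(−t/τ) = 0.5697.
M(t) = 1000.9 − 572.5 × 0.5697 = 674.75 t.

675 t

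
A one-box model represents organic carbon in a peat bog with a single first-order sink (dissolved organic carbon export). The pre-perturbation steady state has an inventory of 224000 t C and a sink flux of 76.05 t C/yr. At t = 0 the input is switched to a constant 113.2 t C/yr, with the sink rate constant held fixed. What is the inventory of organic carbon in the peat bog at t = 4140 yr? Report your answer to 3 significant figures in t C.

307000 t C

Residence time τ = M₀/F₀ = 2945 yr. The eventual steady state is M_∞ = M₀·(F₁/F₀) = 224000 × 113.2/76.05 = 333420 t C.
The anomaly ΔM(t) = M(t) − M_∞ decays as ΔM₀·e^(−t/τ) with ΔM₀ = 224000 − 333420 = −109400 t C.
At t = 4140 yr, e^(−t/τ) = e^(−1.406) = 0.2452, so ΔM = −26830 t C and M = 333420 − 26830 = 306590 t C.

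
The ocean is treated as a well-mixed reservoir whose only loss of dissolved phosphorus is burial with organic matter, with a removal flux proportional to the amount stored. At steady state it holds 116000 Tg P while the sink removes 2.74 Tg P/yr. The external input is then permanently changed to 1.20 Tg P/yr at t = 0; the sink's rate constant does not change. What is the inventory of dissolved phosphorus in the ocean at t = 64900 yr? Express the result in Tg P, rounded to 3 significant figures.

64900 Tg P

Residence time τ = M₀/F₀ = 42340 yr. The eventual steady state is M_∞ = M₀·(F₁/F₀) = 116000 × 1.20/2.74 = 50803 Tg P.
The anomaly ΔM(t) = M(t) − M_∞ decays as ΔM₀·e^(−t/τ) with ΔM₀ = 116000 − 50803 = 65200 Tg P.
At t = 64900 yr, e^(−t/τ) = e^(−1.533) = 0.2159, so ΔM = 14080 Tg P and M = 50803 + 14080 = 64878 Tg P.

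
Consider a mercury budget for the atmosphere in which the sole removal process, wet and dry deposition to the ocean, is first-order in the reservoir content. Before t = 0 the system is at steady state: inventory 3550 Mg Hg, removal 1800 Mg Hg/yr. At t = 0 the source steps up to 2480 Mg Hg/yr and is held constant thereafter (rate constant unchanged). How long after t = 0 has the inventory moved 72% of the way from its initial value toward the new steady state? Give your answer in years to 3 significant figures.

2.51 yr

τ = M₀/F₀ = 3550/1800 = 1.972 yr.
The remaining gap fraction is e^(−t/τ); 72% covered ⇒ e^(−t/τ) = 0.280.
t = −τ ln(0.280) = 1.972 × 1.273 = 2.511 yr.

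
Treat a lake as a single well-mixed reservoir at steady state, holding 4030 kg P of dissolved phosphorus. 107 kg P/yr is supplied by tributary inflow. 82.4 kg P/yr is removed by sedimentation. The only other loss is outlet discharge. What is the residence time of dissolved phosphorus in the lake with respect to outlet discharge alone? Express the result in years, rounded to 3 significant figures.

164 yr

At steady state ΣF_in = ΣF_out.
ΣF_in = 107.00 kg P/yr.
Outlet discharge flux = ΣF_in − (82.4) = 107.00 − 82.40 = 24.60 kg P/yr.
τ = M / F = 4030 / 24.60 = 163.8 yr.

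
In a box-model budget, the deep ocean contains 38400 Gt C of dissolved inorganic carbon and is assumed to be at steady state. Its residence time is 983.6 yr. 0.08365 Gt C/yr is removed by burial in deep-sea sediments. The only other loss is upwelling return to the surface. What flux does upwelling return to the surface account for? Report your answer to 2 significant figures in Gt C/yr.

Total removal F = M/τ = 38400 / 983.6 = 39.04 Gt C/yr.
Upwelling return to the surface = F − (0.08365) = 39.04 − 0.08365 = 38.96 Gt C/yr.

39 Gt C/yr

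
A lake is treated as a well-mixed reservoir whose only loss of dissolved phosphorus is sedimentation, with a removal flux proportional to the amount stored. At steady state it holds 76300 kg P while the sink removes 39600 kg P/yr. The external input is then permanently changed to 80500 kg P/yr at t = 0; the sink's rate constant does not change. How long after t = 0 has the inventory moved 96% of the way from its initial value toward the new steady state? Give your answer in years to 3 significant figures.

6.20 yr

τ = M₀/F₀ = 76300/39600 = 1.927 yr.
The remaining gap fraction is e^(−t/τ); 96% covered ⇒ e^(−t/τ) = 0.0400.
t = −τ ln(0.0400) = 1.927 × 3.219 = 6.202 yr.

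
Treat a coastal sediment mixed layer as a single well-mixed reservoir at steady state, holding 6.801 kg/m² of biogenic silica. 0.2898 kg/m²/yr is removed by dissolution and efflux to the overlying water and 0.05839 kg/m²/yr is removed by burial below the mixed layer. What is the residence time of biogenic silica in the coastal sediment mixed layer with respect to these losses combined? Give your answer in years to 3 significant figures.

Total removal = 0.2898 + 0.05839 = 0.34819 kg/m²/yr.
τ = M / ΣF_out = 6.801 / 0.34819 = 19.53 yr.

19.5 yr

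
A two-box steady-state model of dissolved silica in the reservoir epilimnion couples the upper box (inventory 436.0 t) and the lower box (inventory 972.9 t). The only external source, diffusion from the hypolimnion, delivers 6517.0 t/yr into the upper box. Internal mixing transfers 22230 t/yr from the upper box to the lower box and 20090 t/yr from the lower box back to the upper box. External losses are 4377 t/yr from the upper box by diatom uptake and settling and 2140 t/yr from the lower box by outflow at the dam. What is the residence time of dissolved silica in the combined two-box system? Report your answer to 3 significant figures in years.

0.216 yr

Treat the two boxes together as one reservoir: the mixing fluxes between them are internal recycling, so τ = ΣM / Σ(external losses).
M_total = 436.0 + 972.9 = 1408.9 t.
ΣF_external_out = 4377 + 2140 = 6517.0 t/yr.
τ = M_total / ΣF_ext = 1408.9 / 6517.0 = 0.2162 yr.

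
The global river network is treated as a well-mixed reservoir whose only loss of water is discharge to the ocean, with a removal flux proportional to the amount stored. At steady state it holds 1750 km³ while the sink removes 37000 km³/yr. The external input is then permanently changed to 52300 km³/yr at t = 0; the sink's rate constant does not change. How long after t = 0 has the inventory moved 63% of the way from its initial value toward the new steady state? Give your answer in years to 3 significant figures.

τ = M₀/F₀ = 1750/37000 = 0.04730 yr.
The remaining gap fraction is e^(−t/τ); 63% covered ⇒ e^(−t/τ) = 0.370.
t = −τ ln(0.370) = 0.04730 × 0.9943 = 0.04703 yr.

0.0470 yr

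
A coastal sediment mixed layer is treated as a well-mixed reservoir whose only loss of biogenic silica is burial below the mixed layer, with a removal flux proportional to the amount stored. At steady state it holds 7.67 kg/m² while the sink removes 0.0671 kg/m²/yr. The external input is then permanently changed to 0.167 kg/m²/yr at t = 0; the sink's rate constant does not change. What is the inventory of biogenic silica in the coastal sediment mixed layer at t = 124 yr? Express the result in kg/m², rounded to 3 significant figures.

τ = M₀/F₀ = 7.67/0.0671 = 114.3 yr; rate constant k = 1/τ.
New steady state M_∞ = F₁/k = F₁·τ = 0.167 × 114.3 = 19.089 kg/m².
M(t) = M_∞ + (M₀ − M_∞)·e^(−t/τ); t/τ = 124/114.3 = 1.085, so e^(−t/τ) = 0.3380.
M(t) = 19.089 − 11.42 × 0.3380 = 15.230 kg/m².

15.2 kg/m²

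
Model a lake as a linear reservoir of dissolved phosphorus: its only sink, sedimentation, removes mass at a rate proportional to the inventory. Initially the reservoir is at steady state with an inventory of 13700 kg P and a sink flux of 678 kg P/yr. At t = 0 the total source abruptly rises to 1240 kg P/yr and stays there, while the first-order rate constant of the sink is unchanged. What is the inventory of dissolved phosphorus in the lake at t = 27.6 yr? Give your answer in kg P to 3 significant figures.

22200 kg P

The sink rate constant is k = F₀/M₀ = 678/13700 = 0.04949 yr⁻¹.
Solving dM/dt = F₁ − kM with M(0) = M₀ gives M(t) = F₁/k + (M₀ − F₁/k)·e^(−kt).
F₁/k = 1240/0.04949 = 25056 kg P; kt = 0.04949 × 27.6 = 1.366, e^(−kt) = 0.2552.
M(27.6) = 25056 + (13700 − 25056) × 0.2552 = 25056 − 2898 = 22159 kg P.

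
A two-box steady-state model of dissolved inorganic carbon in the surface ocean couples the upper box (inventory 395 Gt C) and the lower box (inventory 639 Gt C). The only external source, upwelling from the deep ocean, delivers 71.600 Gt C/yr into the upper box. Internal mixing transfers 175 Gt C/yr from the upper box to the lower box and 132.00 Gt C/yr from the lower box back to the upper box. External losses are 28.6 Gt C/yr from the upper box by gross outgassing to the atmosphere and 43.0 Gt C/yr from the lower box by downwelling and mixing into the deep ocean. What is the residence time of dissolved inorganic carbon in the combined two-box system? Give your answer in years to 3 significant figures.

Treat the two boxes together as one reservoir: the mixing fluxes between them are internal recycling, so τ = ΣM / Σ(external losses).
M_total = 395 + 639 = 1034.0 Gt C.
ΣF_external_out = 28.6 + 43.0 = 71.600 Gt C/yr.
τ = M_total / ΣF_ext = 1034.0 / 71.600 = 14.44 yr.

14.4 yr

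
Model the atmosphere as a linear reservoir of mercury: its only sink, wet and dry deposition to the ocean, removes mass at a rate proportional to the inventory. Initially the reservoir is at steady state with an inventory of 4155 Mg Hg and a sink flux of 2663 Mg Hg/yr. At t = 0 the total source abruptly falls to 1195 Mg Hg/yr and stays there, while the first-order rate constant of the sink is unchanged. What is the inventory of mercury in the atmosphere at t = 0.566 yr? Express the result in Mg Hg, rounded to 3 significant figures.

3460 Mg Hg

τ = M₀/F₀ = 4155/2663 = 1.560 yr; rate constant k = 1/τ.
New steady state M_∞ = F₁/k = F₁·τ = 1195 × 1.560 = 1864.5 Mg Hg.
M(t) = M_∞ + (M₀ − M_∞)·e^(−t/τ); t/τ = 0.566/1.560 = 0.3628, so e^(−t/τ) = 0.6958.
M(t) = 1864.5 + 2290 × 0.6958 = 3458.1 Mg Hg.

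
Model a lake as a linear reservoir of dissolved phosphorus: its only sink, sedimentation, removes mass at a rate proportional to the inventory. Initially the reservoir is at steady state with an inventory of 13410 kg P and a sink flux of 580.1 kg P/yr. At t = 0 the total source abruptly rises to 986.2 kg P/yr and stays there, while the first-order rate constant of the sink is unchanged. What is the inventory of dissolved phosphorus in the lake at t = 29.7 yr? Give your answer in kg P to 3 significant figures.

τ = M₀/F₀ = 13410/580.1 = 23.12 yr; rate constant k = 1/τ.
New steady state M_∞ = F₁/k = F₁·τ = 986.2 × 23.12 = 22798 kg P.
M(t) = M_∞ + (M₀ − M_∞)·e^(−t/τ); t/τ = 29.7/23.12 = 1.285, so e^(−t/τ) = 0.2767.
M(t) = 22798 − 9388 × 0.2767 = 20200 kg P.

20200 kg P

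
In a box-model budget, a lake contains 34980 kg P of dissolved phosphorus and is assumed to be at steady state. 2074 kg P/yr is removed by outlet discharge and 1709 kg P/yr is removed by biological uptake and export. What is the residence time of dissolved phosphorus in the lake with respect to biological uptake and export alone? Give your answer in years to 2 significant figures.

Residence time with respect to a single sink: τ = M / F_sink.
τ = 34980 / 1709 = 20.47 yr.

20 yr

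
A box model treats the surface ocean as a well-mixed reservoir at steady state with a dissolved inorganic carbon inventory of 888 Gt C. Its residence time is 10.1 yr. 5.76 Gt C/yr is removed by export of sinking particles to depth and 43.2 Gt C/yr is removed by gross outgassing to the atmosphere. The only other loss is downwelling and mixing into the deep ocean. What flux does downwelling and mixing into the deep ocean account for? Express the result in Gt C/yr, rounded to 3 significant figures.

39.0 Gt C/yr

Total removal F = M/τ = 888 / 10.1 = 87.92 Gt C/yr.
Downwelling and mixing into the deep ocean = F − (5.76 + 43.2) = 87.92 − 48.96 = 38.96 Gt C/yr.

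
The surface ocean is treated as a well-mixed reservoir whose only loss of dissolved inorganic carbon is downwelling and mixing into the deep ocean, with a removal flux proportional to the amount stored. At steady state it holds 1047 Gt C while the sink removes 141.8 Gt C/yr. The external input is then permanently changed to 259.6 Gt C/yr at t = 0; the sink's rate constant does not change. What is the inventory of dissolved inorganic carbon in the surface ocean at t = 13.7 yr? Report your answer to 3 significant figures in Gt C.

τ = M₀/F₀ = 1047/141.8 = 7.384 yr; rate constant k = 1/τ.
New steady state M_∞ = F₁/k = F₁·τ = 259.6 × 7.384 = 1916.8 Gt C.
M(t) = M_∞ + (M₀ − M_∞)·e^(−t/τ); t/τ = 13.7/7.384 = 1.855, so e^(−t/τ) = 0.1564.
M(t) = 1916.8 − 869.8 × 0.1564 = 1780.8 Gt C.

1780 Gt C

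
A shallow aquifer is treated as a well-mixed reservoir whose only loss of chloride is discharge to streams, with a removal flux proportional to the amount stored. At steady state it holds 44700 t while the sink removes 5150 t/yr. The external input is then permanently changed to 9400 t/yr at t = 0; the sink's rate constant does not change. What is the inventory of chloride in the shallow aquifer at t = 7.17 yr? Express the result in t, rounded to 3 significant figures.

τ = M₀/F₀ = 44700/5150 = 8.680 yr; rate constant k = 1/τ.
New steady state M_∞ = F₁/k = F₁·τ = 9400 × 8.680 = 81588 t.
M(t) = M_∞ + (M₀ − M_∞)·e^(−t/τ); t/τ = 7.17/8.680 = 0.8261, so e^(−t/τ) = 0.4378.
M(t) = 81588 − 36890 × 0.4378 = 65440 t.

65400 t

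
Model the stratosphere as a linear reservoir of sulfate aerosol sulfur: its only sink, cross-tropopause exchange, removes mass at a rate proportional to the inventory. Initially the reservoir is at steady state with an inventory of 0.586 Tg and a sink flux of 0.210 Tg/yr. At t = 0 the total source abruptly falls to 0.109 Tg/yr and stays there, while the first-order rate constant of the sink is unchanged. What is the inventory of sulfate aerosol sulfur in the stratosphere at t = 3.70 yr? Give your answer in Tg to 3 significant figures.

0.379 Tg

Residence time τ = M₀/F₀ = 2.790 yr. The eventual steady state is M_∞ = M₀·(F₁/F₀) = 0.586 × 0.109/0.210 = 0.30416 Tg.
The anomaly ΔM(t) = M(t) − M_∞ decays as ΔM₀·e^(−t/τ) with ΔM₀ = 0.586 − 0.30416 = 0.2818 Tg.
At t = 3.70 yr, e^(−t/τ) = e^(−1.326) = 0.2656, so ΔM = 0.07484 Tg and M = 0.30416 + 0.07484 = 0.37901 Tg.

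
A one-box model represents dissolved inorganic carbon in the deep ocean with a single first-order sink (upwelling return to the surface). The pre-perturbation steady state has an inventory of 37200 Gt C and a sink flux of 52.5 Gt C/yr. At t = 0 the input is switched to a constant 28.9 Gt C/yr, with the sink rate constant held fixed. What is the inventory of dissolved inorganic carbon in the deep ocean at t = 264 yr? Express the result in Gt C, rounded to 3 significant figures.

32000 Gt C

τ = M₀/F₀ = 37200/52.5 = 708.6 yr; rate constant k = 1/τ.
New steady state M_∞ = F₁/k = F₁·τ = 28.9 × 708.6 = 20478 Gt C.
M(t) = M_∞ + (M₀ − M_∞)·e^(−t/τ); t/τ = 264/708.6 = 0.3726, so e^(−t/τ) = 0.6890.
M(t) = 20478 + 16720 × 0.6890 = 31999 Gt C.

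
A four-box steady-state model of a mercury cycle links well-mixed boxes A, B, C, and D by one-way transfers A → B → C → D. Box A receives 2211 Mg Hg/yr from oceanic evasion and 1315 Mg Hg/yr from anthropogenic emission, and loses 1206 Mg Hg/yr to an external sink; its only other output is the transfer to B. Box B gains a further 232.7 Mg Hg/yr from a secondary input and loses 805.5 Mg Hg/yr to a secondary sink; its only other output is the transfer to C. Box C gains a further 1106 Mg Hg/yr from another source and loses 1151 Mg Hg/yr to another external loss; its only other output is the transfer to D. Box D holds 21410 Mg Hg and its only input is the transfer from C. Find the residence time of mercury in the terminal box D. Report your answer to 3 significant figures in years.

Box A: F(A→B) = (2211 + 1315) − 1206 = 2320.0 Mg Hg/yr.
Box B: F(B→C) = (2320.0 + 232.7) − 805.5 = 1747.2 Mg Hg/yr.
Box C: F(C→D) = (1747.2 + 1106) − 1151 = 1702.2 Mg Hg/yr.
Box D throughput = its input = 1702.2 Mg Hg/yr; τ = 21410 / 1702.2 = 12.58 yr.

12.6 yr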